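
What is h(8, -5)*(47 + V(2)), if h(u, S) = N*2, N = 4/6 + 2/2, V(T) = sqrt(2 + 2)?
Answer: 490/3 ≈ 163.33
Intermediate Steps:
V(T) = 2 (V(T) = sqrt(4) = 2)
N = 5/3 (N = 4*(1/6) + 2*(1/2) = 2/3 + 1 = 5/3 ≈ 1.6667)
h(u, S) = 10/3 (h(u, S) = (5/3)*2 = 10/3)
h(8, -5)*(47 + V(2)) = 10*(47 + 2)/3 = (10/3)*49 = 490/3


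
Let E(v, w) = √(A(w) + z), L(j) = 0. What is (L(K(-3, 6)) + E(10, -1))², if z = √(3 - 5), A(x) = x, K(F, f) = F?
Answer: -1 + I*√2 ≈ -1.0 + 1.4142*I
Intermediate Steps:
z = I*√2 (z = √(-2) = I*√2 ≈ 1.4142*I)
E(v, w) = √(w + I*√2)
(L(K(-3, 6)) + E(10, -1))² = (0 + √(-1 + I*√2))² = (√(-1 + I*√2))² = -1 + I*√2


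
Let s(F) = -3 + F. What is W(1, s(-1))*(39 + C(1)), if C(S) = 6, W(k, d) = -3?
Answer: -135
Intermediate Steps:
W(1, s(-1))*(39 + C(1)) = -3*(39 + 6) = -3*45 = -135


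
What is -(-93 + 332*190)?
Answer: -62987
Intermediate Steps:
-(-93 + 332*190) = -(-93 + 63080) = -1*62987 = -62987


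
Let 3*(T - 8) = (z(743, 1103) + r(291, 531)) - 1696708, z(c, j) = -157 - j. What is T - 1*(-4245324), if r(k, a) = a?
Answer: 11038559/3 ≈ 3.6795e+6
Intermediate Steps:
T = -1697413/3 (T = 8 + (((-157 - 1*1103) + 531) - 1696708)/3 = 8 + (((-157 - 1103) + 531) - 1696708)/3 = 8 + ((-1260 + 531) - 1696708)/3 = 8 + (-729 - 1696708)/3 = 8 + (⅓)*(-1697437) = 8 - 1697437/3 = -1697413/3 ≈ -5.6580e+5)
T - 1*(-4245324) = -1697413/3 - 1*(-4245324) = -1697413/3 + 4245324 = 11038559/3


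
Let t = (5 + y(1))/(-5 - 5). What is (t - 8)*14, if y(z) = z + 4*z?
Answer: -126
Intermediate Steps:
y(z) = 5*z
t = -1 (t = (5 + 5*1)/(-5 - 5) = (5 + 5)/(-10) = 10*(-⅒) = -1)
(t - 8)*14 = (-1 - 8)*14 = -9*14 = -126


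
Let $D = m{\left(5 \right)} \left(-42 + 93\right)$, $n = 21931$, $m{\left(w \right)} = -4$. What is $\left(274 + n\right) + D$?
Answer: $22001$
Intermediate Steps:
$D = -204$ ($D = - 4 \left(-42 + 93\right) = \left(-4\right) 51 = -204$)
$\left(274 + n\right) + D = \left(274 + 21931\right) - 204 = 22205 - 204 = 22001$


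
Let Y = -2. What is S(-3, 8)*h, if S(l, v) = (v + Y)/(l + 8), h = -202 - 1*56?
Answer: -1548/5 ≈ -309.60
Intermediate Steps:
h = -258 (h = -202 - 56 = -258)
S(l, v) = (-2 + v)/(8 + l) (S(l, v) = (v - 2)/(l + 8) = (-2 + v)/(8 + l))
S(-3, 8)*h = ((-2 + 8)/(8 - 3))*(-258) = (6/5)*(-258) = -1548/5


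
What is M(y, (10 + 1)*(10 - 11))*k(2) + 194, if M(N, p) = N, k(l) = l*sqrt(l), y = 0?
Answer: 194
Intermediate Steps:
k(l) = l**(3/2)
M(y, (10 + 1)*(10 - 11))*k(2) + 194 = 0*2**(3/2) + 194 = 0*(2*sqrt(2)) + 194 = 0 + 194 = 194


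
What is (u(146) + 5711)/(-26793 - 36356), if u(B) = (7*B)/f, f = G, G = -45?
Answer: -255973/2841705 ≈ -0.090077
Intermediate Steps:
f = -45
u(B) = -7*B/45 (u(B) = (7*B)/(-45) = (7*B)*(-1/45) = -7*B/45)
(u(146) + 5711)/(-26793 - 36356) = (-7/45*146 + 5711)/(-26793 - 36356) = (-1022/45 + 5711)/(-63149) = (255973/45)*(-1/63149) = -255973/2841705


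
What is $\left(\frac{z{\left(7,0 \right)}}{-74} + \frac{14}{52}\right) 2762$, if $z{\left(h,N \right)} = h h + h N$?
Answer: $- \frac{522018}{481} \approx -1085.3$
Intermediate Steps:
$z{\left(h,N \right)} = h^{2} + N h$
$\left(\frac{z{\left(7,0 \right)}}{-74} + \frac{14}{52}\right) 2762 = \left(\frac{7 \left(0 + 7\right)}{-74} + \frac{14}{52}\right) 2762 = \left(7 \cdot 7 \left(- \frac{1}{74}\right) + 14 \cdot \frac{1}{52}\right) 2762 = \left(49 \left(- \frac{1}{74}\right) + \frac{7}{26}\right) 2762 = \left(- \frac{49}{74} + \frac{7}{26}\right) 2762 = \left(- \frac{189}{481}\right) 2762 = - \frac{522018}{481}$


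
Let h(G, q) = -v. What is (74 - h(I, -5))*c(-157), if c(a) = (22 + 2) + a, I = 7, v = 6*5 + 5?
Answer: -14497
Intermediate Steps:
v = 35 (v = 30 + 5 = 35)
c(a) = 24 + a
h(G, q) = -35 (h(G, q) = -1*35 = -35)
(74 - h(I, -5))*c(-157) = (74 - 1*(-35))*(24 - 157) = (74 + 35)*(-133) = 109*(-133) = -14497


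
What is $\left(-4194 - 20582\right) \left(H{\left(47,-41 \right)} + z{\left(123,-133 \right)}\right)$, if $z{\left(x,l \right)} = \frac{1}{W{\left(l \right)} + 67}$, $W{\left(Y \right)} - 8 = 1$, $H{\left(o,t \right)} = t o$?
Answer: $47743026$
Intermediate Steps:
$H{\left(o,t \right)} = o t$
$W{\left(Y \right)} = 9$ ($W{\left(Y \right)} = 8 + 1 = 9$)
$z{\left(x,l \right)} = \frac{1}{76}$ ($z{\left(x,l \right)} = \frac{1}{9 + 67} = \frac{1}{76}$)
$\left(-4194 - 20582\right) \left(H{\left(47,-41 \right)} + z{\left(123,-133 \right)}\right) = \left(-4194 - 20582\right) \left(47 \left(-41\right) + \frac{1}{76}\right) = - 24776 \left(-1927 + \frac{1}{76}\right) = \left(-24776\right) \left(- \frac{146451}{76}\right) = 47743026$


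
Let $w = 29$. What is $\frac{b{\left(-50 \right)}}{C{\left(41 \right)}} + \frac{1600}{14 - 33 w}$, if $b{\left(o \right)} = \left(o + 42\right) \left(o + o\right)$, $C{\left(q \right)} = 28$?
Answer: $\frac{177400}{6601} \approx 26.875$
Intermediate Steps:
$b{\left(o \right)} = 2 o \left(42 + o\right)$ ($b{\left(o \right)} = \left(42 + o\right) 2 o = 2 o \left(42 + o\right)$)
$\frac{b{\left(-50 \right)}}{C{\left(41 \right)}} + \frac{1600}{14 - 33 w} = \frac{2 \left(-50\right) \left(42 - 50\right)}{28} + \frac{1600}{14 - 957} = 2 \left(-50\right) \left(-8\right) \frac{1}{28} + \frac{1600}{14 - 957} = 800 \cdot \frac{1}{28} + \frac{1600}{-943} = \frac{200}{7} + 1600 \left(- \frac{1}{943}\right) = \frac{200}{7} - \frac{1600}{943} = \frac{177400}{6601}$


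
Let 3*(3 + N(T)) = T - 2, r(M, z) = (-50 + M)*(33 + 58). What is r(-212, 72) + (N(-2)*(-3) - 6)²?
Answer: -23793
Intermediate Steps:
r(M, z) = -4550 + 91*M (r(M, z) = (-50 + M)*91 = -4550 + 91*M)
N(T) = -11/3 + T/3 (N(T) = -3 + (T - 2)/3 = -3 + (-2 + T)/3 = -3 + (-⅔ + T/3) = -11/3 + T/3)
r(-212, 72) + (N(-2)*(-3) - 6)² = (-4550 + 91*(-212)) + ((-11/3 + (⅓)*(-2))*(-3) - 6)² = (-4550 - 19292) + ((-11/3 - ⅔)*(-3) - 6)² = -23842 + (-13/3*(-3) - 6)² = -23842 + (13 - 6)² = -23842 + 7² = -23842 + 49 = -23793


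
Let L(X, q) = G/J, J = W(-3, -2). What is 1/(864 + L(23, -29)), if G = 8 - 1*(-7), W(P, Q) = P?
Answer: 1/859 ≈ 0.0011641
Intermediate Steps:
J = -3
G = 15 (G = 8 + 7 = 15)
L(X, q) = -5 (L(X, q) = 15/(-3) = 15*(-⅓) = -5)
1/(864 + L(23, -29)) = 1/(864 - 5) = 1/859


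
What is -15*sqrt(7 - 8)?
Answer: -15*I ≈ -15.0*I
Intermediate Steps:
-15*sqrt(7 - 8) = -15*I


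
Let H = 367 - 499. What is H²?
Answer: 17424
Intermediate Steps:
H = -132
H² = (-132)² = 17424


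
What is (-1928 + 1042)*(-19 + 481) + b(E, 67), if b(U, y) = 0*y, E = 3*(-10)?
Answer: -409332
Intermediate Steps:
E = -30
b(U, y) = 0
(-1928 + 1042)*(-19 + 481) + b(E, 67) = (-1928 + 1042)*(-19 + 481) + 0 = -886*462 + 0 = -409332 + 0 = -409332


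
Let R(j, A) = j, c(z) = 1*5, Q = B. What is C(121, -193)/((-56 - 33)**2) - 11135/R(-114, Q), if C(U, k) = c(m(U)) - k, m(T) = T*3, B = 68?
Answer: 88222907/902994 ≈ 97.700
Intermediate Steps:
m(T) = 3*T
Q = 68
c(z) = 5
C(U, k) = 5 - k
C(121, -193)/((-56 - 33)**2) - 11135/R(-114, Q) = (5 - 1*(-193))/((-56 - 33)**2) - 11135/(-114) = (5 + 193)/((-89)**2) - 11135*(-1/114) = 198/7921 + 11135/114 = 88222907/902994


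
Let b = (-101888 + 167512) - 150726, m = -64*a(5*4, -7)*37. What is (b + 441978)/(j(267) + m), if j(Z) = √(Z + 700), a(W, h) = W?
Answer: -16901647360/2242968633 - 356876*√967/2242968633 ≈ -7.5403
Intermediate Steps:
j(Z) = √(700 + Z)
m = -47360 (m = -320*4*37 = -64*20*37 = -1280*37 = -47360)
b = -85102 (b = 65624 - 150726 = -85102)
(b + 441978)/(j(267) + m) = (-85102 + 441978)/(√(700 + 267) - 47360) = 356876/(√967 - 47360) = 356876/(-47360 + √967)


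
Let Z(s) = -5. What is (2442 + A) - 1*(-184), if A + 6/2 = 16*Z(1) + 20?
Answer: 2563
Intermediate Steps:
A = -63 (A = -3 + (16*(-5) + 20) = -3 + (-80 + 20) = -3 - 60 = -63)
(2442 + A) - 1*(-184) = (2442 - 63) - 1*(-184) = 2379 + 184 = 2563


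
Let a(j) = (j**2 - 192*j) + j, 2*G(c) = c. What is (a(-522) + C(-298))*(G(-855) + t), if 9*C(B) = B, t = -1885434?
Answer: -2105486415808/3 ≈ -7.0183e+11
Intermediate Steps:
G(c) = c/2
C(B) = B/9
a(j) = j**2 - 191*j
(a(-522) + C(-298))*(G(-855) + t) = (-522*(-191 - 522) + (1/9)*(-298))*((1/2)*(-855) - 1885434) = (-522*(-713) - 298/9)*(-855/2 - 1885434) = (372186 - 298/9)*(-3771723/2) = (3349376/9)*(-3771723/2) = -2105486415808/3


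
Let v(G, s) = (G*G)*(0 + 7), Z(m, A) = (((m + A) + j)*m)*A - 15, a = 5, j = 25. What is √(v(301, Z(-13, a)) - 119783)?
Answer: 2*√128606 ≈ 717.23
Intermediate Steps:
Z(m, A) = -15 + A*m*(25 + A + m) (Z(m, A) = (((m + A) + 25)*m)*A - 15 = (((A + m) + 25)*m)*A - 15 = ((25 + A + m)*m)*A - 15 = (m*(25 + A + m))*A - 15 = A*m*(25 + A + m) - 15 = -15 + A*m*(25 + A + m))
v(G, s) = 7*G² (v(G, s) = G²*7 = 7*G²)
√(v(301, Z(-13, a)) - 119783) = √(7*301² - 119783) = √(7*90601 - 119783) = √(634207 - 119783) = √514424 = 2*√128606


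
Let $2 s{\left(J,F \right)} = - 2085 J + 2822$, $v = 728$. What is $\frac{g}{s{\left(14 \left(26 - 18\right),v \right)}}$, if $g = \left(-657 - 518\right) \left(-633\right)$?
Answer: $- \frac{743775}{115349} \approx -6.448$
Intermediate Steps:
$s{\left(J,F \right)} = 1411 - \frac{2085 J}{2}$ ($s{\left(J,F \right)} = \frac{- 2085 J + 2822}{2} = \frac{2822 - 2085 J}{2} = 1411 - \frac{2085 J}{2}$)
$g = 743775$ ($g = \left(-1175\right) \left(-633\right) = 743775$)
$\frac{g}{s{\left(14 \left(26 - 18\right),v \right)}} = \frac{743775}{1411 - \frac{2085 \cdot 14 \left(26 - 18\right)}{2}} = \frac{743775}{1411 - \frac{2085 \cdot 14 \cdot 8}{2}} = \frac{743775}{1411 - 116760} = \frac{743775}{-115349} = 743775 \left(- \frac{1}{115349}\right) = - \frac{743775}{115349}$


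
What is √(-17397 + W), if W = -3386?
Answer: I*√20783 ≈ 144.16*I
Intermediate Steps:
√(-17397 + W) = √(-17397 - 3386) = √(-20783) = I*√20783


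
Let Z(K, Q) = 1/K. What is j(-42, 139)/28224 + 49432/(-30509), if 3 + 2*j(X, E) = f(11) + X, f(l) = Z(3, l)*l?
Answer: -2093698931/1291629024 ≈ -1.6210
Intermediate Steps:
f(l) = l/3
j(X, E) = 1/3 + X/2 (j(X, E) = -3/2 + ((1/3)*11 + X)/2 = -3/2 + (11/3 + X)/2 = -3/2 + (11/6 + X/2) = 1/3 + X/2)
j(-42, 139)/28224 + 49432/(-30509) = (1/3 + (1/2)*(-42))/28224 + 49432/(-30509) = (1/3 - 21)*(1/28224) + 49432*(-1/30509) = -62/3*1/28224 - 49432/30509 = -31/42336 - 49432/30509 = -2093698931/1291629024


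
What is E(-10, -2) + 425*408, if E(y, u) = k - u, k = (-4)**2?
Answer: 173418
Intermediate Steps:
k = 16
E(y, u) = 16 - u
E(-10, -2) + 425*408 = (16 - 1*(-2)) + 425*408 = (16 + 2) + 173400 = 18 + 173400 = 173418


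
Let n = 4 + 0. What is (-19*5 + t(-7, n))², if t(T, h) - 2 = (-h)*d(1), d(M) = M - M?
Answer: 8649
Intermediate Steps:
d(M) = 0
n = 4
t(T, h) = 2 (t(T, h) = 2 - h*0 = 2 + 0 = 2)
(-19*5 + t(-7, n))² = (-19*5 + 2)² = (-95 + 2)² = (-93)² = 8649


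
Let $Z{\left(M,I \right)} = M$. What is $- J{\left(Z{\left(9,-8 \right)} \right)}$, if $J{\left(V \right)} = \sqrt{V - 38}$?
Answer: $- i \sqrt{29} \approx - 5.3852 i$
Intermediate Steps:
$J{\left(V \right)} = \sqrt{-38 + V}$
$- J{\left(Z{\left(9,-8 \right)} \right)} = - \sqrt{-38 + 9} = - \sqrt{-29} = - i \sqrt{29}$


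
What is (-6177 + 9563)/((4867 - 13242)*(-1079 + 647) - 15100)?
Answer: 1693/1801450 ≈ 0.00093980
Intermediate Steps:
(-6177 + 9563)/((4867 - 13242)*(-1079 + 647) - 15100) = 3386/(-8375*(-432) - 15100) = 3386/(3618000 - 15100) = 3386/3602900 = 3386*(1/3602900) = 1693/1801450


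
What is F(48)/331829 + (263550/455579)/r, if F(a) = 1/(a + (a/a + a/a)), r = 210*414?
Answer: 5252719864/782327126653425 ≈ 6.7142e-6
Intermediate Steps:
r = 86940
F(a) = 1/(2 + a) (F(a) = 1/(a + (1 + 1)) = 1/(a + 2) = 1/(2 + a))
F(48)/331829 + (263550/455579)/r = 1/((2 + 48)*331829) + (263550/455579)/86940 = (1/331829)/50 + (263550*(1/455579))*(1/86940) = (1/50)*(1/331829) + (263550/455579)*(1/86940) = 1/16591450 + 1255/188609706 = 5252719864/782327126653425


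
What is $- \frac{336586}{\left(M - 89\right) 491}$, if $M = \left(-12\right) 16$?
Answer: $\frac{336586}{137971} \approx 2.4395$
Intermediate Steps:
$M = -192$
$- \frac{336586}{\left(M - 89\right) 491} = - \frac{336586}{\left(-192 - 89\right) 491} = - \frac{336586}{\left(-281\right) 491} = - \frac{336586}{-137971} = \left(-336586\right) \left(- \frac{1}{137971}\right) = \frac{336586}{137971}$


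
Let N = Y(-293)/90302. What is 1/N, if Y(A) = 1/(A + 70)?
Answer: -20137346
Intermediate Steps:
Y(A) = 1/(70 + A)
N = -1/20137346 (N = 1/((70 - 293)*90302) = (1/90302)/(-223) = -1/223*1/90302 = -1/20137346 ≈ -4.9659e-8)
1/N = 1/(-1/20137346) = -20137346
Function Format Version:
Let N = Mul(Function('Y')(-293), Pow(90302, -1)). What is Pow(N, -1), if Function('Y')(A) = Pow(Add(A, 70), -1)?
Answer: -20137346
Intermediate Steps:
Function('Y')(A) = Pow(Add(70, A), -1)
N = Rational(-1, 20137346) (N = Mul(Pow(Add(70, -293), -1), Pow(90302, -1)) = Mul(Pow(-223, -1), Rational(1, 90302)) = Mul(Rational(-1, 223), Rational(1, 90302)) = Rational(-1, 20137346) ≈ -4.9659e-8)
Pow(N, -1) = Pow(Rational(-1, 20137346), -1) = -20137346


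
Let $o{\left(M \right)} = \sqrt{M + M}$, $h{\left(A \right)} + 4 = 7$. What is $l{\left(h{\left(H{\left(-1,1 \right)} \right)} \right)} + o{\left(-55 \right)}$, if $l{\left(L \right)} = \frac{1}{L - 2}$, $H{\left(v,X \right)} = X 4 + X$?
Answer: $1 + i \sqrt{110} \approx 1.0 + 10.488 i$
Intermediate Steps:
$H{\left(v,X \right)} = 5 X$ ($H{\left(v,X \right)} = 4 X + X = 5 X$)
$h{\left(A \right)} = 3$ ($h{\left(A \right)} = -4 + 7 = 3$)
$l{\left(L \right)} = \frac{1}{-2 + L}$
$o{\left(M \right)} = \sqrt{2} \sqrt{M}$ ($o{\left(M \right)} = \sqrt{2 M} = \sqrt{2} \sqrt{M}$)
$l{\left(h{\left(H{\left(-1,1 \right)} \right)} \right)} + o{\left(-55 \right)} = \frac{1}{-2 + 3} + \sqrt{2} \sqrt{-55} = 1^{-1} + \sqrt{2} i \sqrt{55} = 1 + i \sqrt{110}$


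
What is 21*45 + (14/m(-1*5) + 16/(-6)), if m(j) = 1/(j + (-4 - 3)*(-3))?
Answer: 3499/3 ≈ 1166.3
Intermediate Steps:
m(j) = 1/(21 + j) (m(j) = 1/(j - 7*(-3)) = 1/(j + 21) = 1/(21 + j))
21*45 + (14/m(-1*5) + 16/(-6)) = 21*45 + (14/(1/(21 - 1*5)) + 16/(-6)) = 945 + (14/(1/(21 - 5)) + 16*(-⅙)) = 945 + (14/(1/16) - 8/3) = 945 + (14*16 - 8/3) = 945 + (224 - 8/3) = 945 + 664/3 = 3499/3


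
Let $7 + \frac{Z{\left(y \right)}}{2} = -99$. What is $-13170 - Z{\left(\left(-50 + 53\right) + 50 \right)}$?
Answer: $-12958$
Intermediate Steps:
$Z{\left(y \right)} = -212$ ($Z{\left(y \right)} = -14 + 2 \left(-99\right) = -14 - 198 = -212$)
$-13170 - Z{\left(\left(-50 + 53\right) + 50 \right)} = -13170 - -212 = -13170 + 212 = -12958$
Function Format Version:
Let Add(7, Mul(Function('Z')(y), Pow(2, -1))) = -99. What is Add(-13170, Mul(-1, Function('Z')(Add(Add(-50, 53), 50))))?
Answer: -12958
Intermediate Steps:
Function('Z')(y) = -212 (Function('Z')(y) = Add(-14, Mul(2, -99)) = Add(-14, -198) = -212)
Add(-13170, Mul(-1, Function('Z')(Add(Add(-50, 53), 50)))) = Add(-13170, Mul(-1, -212)) = Add(-13170, 212) = -12958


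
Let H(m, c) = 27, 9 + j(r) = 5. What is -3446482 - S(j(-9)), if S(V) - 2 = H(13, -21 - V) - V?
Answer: -3446515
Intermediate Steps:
j(r) = -4 (j(r) = -9 + 5 = -4)
S(V) = 29 - V (S(V) = 2 + (27 - V) = 29 - V)
-3446482 - S(j(-9)) = -3446482 - (29 - 1*(-4)) = -3446482 - (29 + 4) = -3446482 - 1*33 = -3446482 - 33 = -3446515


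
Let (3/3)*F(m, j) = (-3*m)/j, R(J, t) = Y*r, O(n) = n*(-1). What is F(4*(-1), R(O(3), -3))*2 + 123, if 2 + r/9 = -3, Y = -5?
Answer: 9233/75 ≈ 123.11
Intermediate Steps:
O(n) = -n
r = -45 (r = -18 + 9*(-3) = -18 - 27 = -45)
R(J, t) = 225 (R(J, t) = -5*(-45) = 225)
F(m, j) = -3*m/j (F(m, j) = (-3*m)/j = -3*m/j)
F(4*(-1), R(O(3), -3))*2 + 123 = -3*4*(-1)/225*2 + 123 = -3*(-4)*1/225*2 + 123 = (4/75)*2 + 123 = 8/75 + 123 = 9233/75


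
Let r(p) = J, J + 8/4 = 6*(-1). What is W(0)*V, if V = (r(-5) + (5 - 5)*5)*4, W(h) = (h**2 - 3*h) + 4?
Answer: -128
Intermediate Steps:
W(h) = 4 + h**2 - 3*h
J = -8 (J = -2 + 6*(-1) = -2 - 6 = -8)
r(p) = -8
V = -32 (V = (-8 + (5 - 5)*5)*4 = (-8 + 0*5)*4 = (-8 + 0)*4 = -8*4 = -32)
W(0)*V = (4 + 0**2 - 3*0)*(-32) = (4 + 0 + 0)*(-32) = 4*(-32) = -128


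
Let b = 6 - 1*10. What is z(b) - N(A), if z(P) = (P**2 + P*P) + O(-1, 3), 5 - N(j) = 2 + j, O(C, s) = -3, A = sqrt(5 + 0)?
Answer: 26 + sqrt(5) ≈ 28.236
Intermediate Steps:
A = sqrt(5) ≈ 2.2361
N(j) = 3 - j (N(j) = 5 - (2 + j) = 5 + (-2 - j) = 3 - j)
b = -4 (b = 6 - 10 = -4)
z(P) = -3 + 2*P**2 (z(P) = (P**2 + P*P) - 3 = (P**2 + P**2) - 3 = 2*P**2 - 3 = -3 + 2*P**2)
z(b) - N(A) = (-3 + 2*(-4)**2) - (3 - sqrt(5)) = (-3 + 2*16) + (-3 + sqrt(5)) = (-3 + 32) + (-3 + sqrt(5)) = 29 + (-3 + sqrt(5)) = 26 + sqrt(5)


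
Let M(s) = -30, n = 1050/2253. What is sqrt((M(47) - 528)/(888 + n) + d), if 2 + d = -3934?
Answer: I*sqrt(438153146721147)/333619 ≈ 62.743*I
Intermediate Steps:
n = 350/751 (n = 1050*(1/2253) = 350/751 ≈ 0.46605)
d = -3936 (d = -2 - 3934 = -3936)
sqrt((M(47) - 528)/(888 + n) + d) = sqrt((-30 - 528)/(888 + 350/751) - 3936) = sqrt(-558/667238/751 - 3936) = sqrt(-558*751/667238 - 3936) = sqrt(-209529/333619 - 3936) = sqrt(-1313333913/333619) = I*sqrt(438153146721147)/333619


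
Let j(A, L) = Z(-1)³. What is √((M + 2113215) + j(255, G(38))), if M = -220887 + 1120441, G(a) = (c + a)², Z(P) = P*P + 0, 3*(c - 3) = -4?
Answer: √3012770 ≈ 1735.7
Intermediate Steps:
c = 5/3 (c = 3 + (⅓)*(-4) = 3 - 4/3 = 5/3 ≈ 1.6667)
Z(P) = P² (Z(P) = P² + 0 = P²)
G(a) = (5/3 + a)²
j(A, L) = 1 (j(A, L) = ((-1)²)³ = 1³ = 1)
M = 899554
√((M + 2113215) + j(255, G(38))) = √((899554 + 2113215) + 1) = √(3012769 + 1) = √3012770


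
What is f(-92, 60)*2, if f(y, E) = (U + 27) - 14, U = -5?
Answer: 16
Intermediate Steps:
f(y, E) = 8 (f(y, E) = (-5 + 27) - 14 = 22 - 14 = 8)
f(-92, 60)*2 = 8*2 = 16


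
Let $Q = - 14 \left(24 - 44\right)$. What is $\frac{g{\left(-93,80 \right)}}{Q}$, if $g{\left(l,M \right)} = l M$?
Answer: $- \frac{186}{7} \approx -26.571$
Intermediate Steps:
$Q = 280$ ($Q = \left(-14\right) \left(-20\right) = 280$)
$g{\left(l,M \right)} = M l$
$\frac{g{\left(-93,80 \right)}}{Q} = \frac{80 \left(-93\right)}{280} = \left(-7440\right) \frac{1}{280} = - \frac{186}{7}$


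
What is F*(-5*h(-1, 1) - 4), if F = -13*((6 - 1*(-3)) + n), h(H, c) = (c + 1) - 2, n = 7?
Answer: 832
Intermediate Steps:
h(H, c) = -1 + c (h(H, c) = (1 + c) - 2 = -1 + c)
F = -208 (F = -13*((6 - 1*(-3)) + 7) = -13*((6 + 3) + 7) = -13*(9 + 7) = -13*16 = -208)
F*(-5*h(-1, 1) - 4) = -208*(-5*(-1 + 1) - 4) = -208*(-5*0 - 4) = -208*(0 - 4) = -208*(-4) = 832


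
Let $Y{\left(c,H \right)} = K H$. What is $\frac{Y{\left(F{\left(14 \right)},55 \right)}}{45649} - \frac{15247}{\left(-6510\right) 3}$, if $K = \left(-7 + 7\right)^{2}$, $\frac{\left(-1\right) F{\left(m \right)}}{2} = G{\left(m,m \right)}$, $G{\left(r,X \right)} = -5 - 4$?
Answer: $\frac{15247}{19530} \approx 0.7807$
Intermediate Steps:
$G{\left(r,X \right)} = -9$
$F{\left(m \right)} = 18$ ($F{\left(m \right)} = \left(-2\right) \left(-9\right) = 18$)
$K = 0$ ($K = 0^{2} = 0$)
$Y{\left(c,H \right)} = 0$ ($Y{\left(c,H \right)} = 0 H = 0$)
$\frac{Y{\left(F{\left(14 \right)},55 \right)}}{45649} - \frac{15247}{\left(-6510\right) 3} = \frac{0}{45649} - \frac{15247}{\left(-6510\right) 3} = 0 \cdot \frac{1}{45649} - \frac{15247}{-19530} = 0 - - \frac{15247}{19530} = 0 + \frac{15247}{19530} = \frac{15247}{19530}$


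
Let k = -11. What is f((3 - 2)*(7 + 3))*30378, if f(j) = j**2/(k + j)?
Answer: -3037800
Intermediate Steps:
f(j) = j**2/(-11 + j)
f((3 - 2)*(7 + 3))*30378 = (((3 - 2)*(7 + 3))**2/(-11 + (3 - 2)*(7 + 3)))*30378 = ((1*10)**2/(-11 + 1*10))*30378 = (10**2/(-11 + 10))*30378 = (100/(-1))*30378 = (100*(-1))*30378 = -100*30378 = -3037800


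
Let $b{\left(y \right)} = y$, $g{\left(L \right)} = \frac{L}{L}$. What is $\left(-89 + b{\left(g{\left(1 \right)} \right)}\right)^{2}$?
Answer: $7744$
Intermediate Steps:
$g{\left(L \right)} = 1$
$\left(-89 + b{\left(g{\left(1 \right)} \right)}\right)^{2} = \left(-89 + 1\right)^{2} = \left(-88\right)^{2} = 7744$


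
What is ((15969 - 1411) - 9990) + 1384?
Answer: 5952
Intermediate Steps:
((15969 - 1411) - 9990) + 1384 = (14558 - 9990) + 1384 = 4568 + 1384 = 5952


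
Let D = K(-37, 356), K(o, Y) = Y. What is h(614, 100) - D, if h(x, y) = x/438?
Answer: -77657/219 ≈ -354.60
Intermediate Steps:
h(x, y) = x/438 (h(x, y) = x*(1/438) = x/438)
D = 356
h(614, 100) - D = (1/438)*614 - 1*356 = 307/219 - 356 = -77657/219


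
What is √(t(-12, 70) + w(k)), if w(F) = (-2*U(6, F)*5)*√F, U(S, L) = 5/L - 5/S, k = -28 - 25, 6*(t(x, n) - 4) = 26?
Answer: 5*√(8427 + 9381*I*√53)/159 ≈ 6.1799 + 5.4642*I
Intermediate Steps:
t(x, n) = 25/3 (t(x, n) = 4 + (⅙)*26 = 4 + 13/3 = 25/3)
k = -53
U(S, L) = -5/S + 5/L
w(F) = √F*(25/3 - 50/F) (w(F) = (-2*(-5/6 + 5/F)*5)*√F = (-2*(-5*⅙ + 5/F)*5)*√F = (-2*(-⅚ + 5/F)*5)*√F = ((5/3 - 10/F)*5)*√F = (25/3 - 50/F)*√F = √F*(25/3 - 50/F))
√(t(-12, 70) + w(k)) = √(25/3 + 25*(-6 - 53)/(3*√(-53))) = √(25/3 + (25/3)*(-I*√53/53)*(-59)) = √(25/3 + 1475*I*√53/159)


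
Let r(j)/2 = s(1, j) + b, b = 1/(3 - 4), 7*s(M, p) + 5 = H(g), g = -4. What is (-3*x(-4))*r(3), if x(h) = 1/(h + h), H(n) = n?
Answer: -12/7 ≈ -1.7143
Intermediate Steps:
s(M, p) = -9/7 (s(M, p) = -5/7 + (⅐)*(-4) = -5/7 - 4/7 = -9/7)
b = -1 (b = 1/(-1) = -1)
x(h) = 1/(2*h)
r(j) = -32/7 (r(j) = 2*(-9/7 - 1) = 2*(-16/7) = -32/7)
(-3*x(-4))*r(3) = -3/(2*(-4))*(-32/7) = -3*(-1)/(2*4)*(-32/7) = -3*(-⅛)*(-32/7) = (3/8)*(-32/7) = -12/7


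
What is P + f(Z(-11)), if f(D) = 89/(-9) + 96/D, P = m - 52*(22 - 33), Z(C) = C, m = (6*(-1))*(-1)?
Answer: 55379/99 ≈ 559.38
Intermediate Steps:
m = 6 (m = -6*(-1) = 6)
P = 578 (P = 6 - 52*(22 - 33) = 6 - 52*(-11) = 6 + 572 = 578)
f(D) = -89/9 + 96/D (f(D) = 89*(-⅑) + 96/D = -89/9 + 96/D)
P + f(Z(-11)) = 578 + (-89/9 + 96/(-11)) = 578 + (-89/9 + 96*(-1/11)) = 578 + (-89/9 - 96/11) = 578 - 1843/99 = 55379/99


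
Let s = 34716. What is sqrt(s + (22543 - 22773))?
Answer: sqrt(34486) ≈ 185.70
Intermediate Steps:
sqrt(s + (22543 - 22773)) = sqrt(34716 + (22543 - 22773)) = sqrt(34716 - 230) = sqrt(34486)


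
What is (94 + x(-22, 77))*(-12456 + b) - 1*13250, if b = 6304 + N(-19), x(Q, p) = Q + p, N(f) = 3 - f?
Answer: -926620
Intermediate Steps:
b = 6326 (b = 6304 + (3 - 1*(-19)) = 6304 + (3 + 19) = 6304 + 22 = 6326)
(94 + x(-22, 77))*(-12456 + b) - 1*13250 = (94 + (-22 + 77))*(-12456 + 6326) - 1*13250 = (94 + 55)*(-6130) - 13250 = 149*(-6130) - 13250 = -913370 - 13250 = -926620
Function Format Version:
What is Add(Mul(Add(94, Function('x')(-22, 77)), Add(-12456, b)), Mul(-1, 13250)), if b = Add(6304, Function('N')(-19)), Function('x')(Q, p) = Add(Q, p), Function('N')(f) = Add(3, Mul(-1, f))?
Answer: -926620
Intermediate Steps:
b = 6326 (b = Add(6304, Add(3, Mul(-1, -19))) = Add(6304, Add(3, 19)) = Add(6304, 22) = 6326)
Add(Mul(Add(94, Function('x')(-22, 77)), Add(-12456, b)), Mul(-1, 13250)) = Add(Mul(Add(94, Add(-22, 77)), Add(-12456, 6326)), Mul(-1, 13250)) = Add(Mul(Add(94, 55), -6130), -13250) = Add(Mul(149, -6130), -13250) = Add(-913370, -13250) = -926620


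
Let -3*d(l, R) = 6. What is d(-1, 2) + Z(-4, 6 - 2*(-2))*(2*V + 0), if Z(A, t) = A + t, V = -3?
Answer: -38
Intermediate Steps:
d(l, R) = -2 (d(l, R) = -1/3*6 = -2)
d(-1, 2) + Z(-4, 6 - 2*(-2))*(2*V + 0) = -2 + (-4 + (6 - 2*(-2)))*(2*(-3) + 0) = -2 + (-4 + (6 + 4))*(-6 + 0) = -2 + (-4 + 10)*(-6) = -2 + 6*(-6) = -2 - 36 = -38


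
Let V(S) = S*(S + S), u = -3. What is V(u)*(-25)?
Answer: -450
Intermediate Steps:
V(S) = 2*S**2 (V(S) = S*(2*S) = 2*S**2)
V(u)*(-25) = (2*(-3)**2)*(-25) = (2*9)*(-25) = 18*(-25) = -450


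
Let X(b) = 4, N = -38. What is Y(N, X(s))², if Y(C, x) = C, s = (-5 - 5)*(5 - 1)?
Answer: 1444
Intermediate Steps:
s = -40 (s = -10*4 = -40)
Y(N, X(s))² = (-38)² = 1444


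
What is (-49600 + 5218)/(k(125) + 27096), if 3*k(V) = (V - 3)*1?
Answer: -66573/40705 ≈ -1.6355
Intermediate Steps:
k(V) = -1 + V/3 (k(V) = ((V - 3)*1)/3 = ((-3 + V)*1)/3 = (-3 + V)/3 = -1 + V/3)
(-49600 + 5218)/(k(125) + 27096) = (-49600 + 5218)/((-1 + (⅓)*125) + 27096) = -44382/((-1 + 125/3) + 27096) = -44382/(122/3 + 27096) = -44382/81410/3 = -44382*3/81410 = -66573/40705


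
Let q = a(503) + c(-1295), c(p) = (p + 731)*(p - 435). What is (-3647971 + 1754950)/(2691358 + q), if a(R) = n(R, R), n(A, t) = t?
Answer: -631007/1222527 ≈ -0.51615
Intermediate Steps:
a(R) = R
c(p) = (-435 + p)*(731 + p) (c(p) = (731 + p)*(-435 + p) = (-435 + p)*(731 + p))
q = 976223 (q = 503 + (-317985 + (-1295)² + 296*(-1295)) = 503 + (-317985 + 1677025 - 383320) = 503 + 975720 = 976223)
(-3647971 + 1754950)/(2691358 + q) = (-3647971 + 1754950)/(2691358 + 976223) = -1893021/3667581 = -1893021*1/3667581 = -631007/1222527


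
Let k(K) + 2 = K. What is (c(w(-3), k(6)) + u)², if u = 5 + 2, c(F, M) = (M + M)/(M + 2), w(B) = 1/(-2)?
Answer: 625/9 ≈ 69.444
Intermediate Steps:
w(B) = -½
k(K) = -2 + K
c(F, M) = 2*M/(2 + M) (c(F, M) = (2*M)/(2 + M) = 2*M/(2 + M))
u = 7
(c(w(-3), k(6)) + u)² = (2*(-2 + 6)/(2 + (-2 + 6)) + 7)² = (2*4/(2 + 4) + 7)² = (2*4/6 + 7)² = (2*4*(⅙) + 7)² = (4/3 + 7)² = (25/3)² = 625/9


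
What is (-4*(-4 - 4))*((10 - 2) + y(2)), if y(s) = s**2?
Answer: 384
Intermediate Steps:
(-4*(-4 - 4))*((10 - 2) + y(2)) = (-4*(-4 - 4))*((10 - 2) + 2**2) = (-4*(-8))*(8 + 4) = 32*12 = 384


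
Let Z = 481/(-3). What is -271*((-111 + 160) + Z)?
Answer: 90514/3 ≈ 30171.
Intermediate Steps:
Z = -481/3 (Z = 481*(-1/3) = -481/3 ≈ -160.33)
-271*((-111 + 160) + Z) = -271*((-111 + 160) - 481/3) = -271*(49 - 481/3) = -271*(-334/3) = 90514/3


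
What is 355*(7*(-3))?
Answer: -7455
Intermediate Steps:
355*(7*(-3)) = 355*(-21) = -7455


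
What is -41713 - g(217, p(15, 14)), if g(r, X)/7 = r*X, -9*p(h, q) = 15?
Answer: -117544/3 ≈ -39181.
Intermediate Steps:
p(h, q) = -5/3 (p(h, q) = -⅑*15 = -5/3)
g(r, X) = 7*X*r (g(r, X) = 7*(r*X) = 7*(X*r) = 7*X*r)
-41713 - g(217, p(15, 14)) = -41713 - 7*(-5)*217/3 = -41713 - 1*(-7595/3) = -41713 + 7595/3 = -117544/3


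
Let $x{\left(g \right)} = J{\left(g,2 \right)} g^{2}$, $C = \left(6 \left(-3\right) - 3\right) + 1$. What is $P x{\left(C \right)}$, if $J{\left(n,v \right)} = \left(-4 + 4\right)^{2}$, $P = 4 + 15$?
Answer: $0$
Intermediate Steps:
$P = 19$
$J{\left(n,v \right)} = 0$ ($J{\left(n,v \right)} = 0^{2} = 0$)
$C = -20$ ($C = \left(-18 - 3\right) + 1 = -21 + 1 = -20$)
$x{\left(g \right)} = 0$ ($x{\left(g \right)} = 0 g^{2} = 0$)
$P x{\left(C \right)} = 19 \cdot 0 = 0$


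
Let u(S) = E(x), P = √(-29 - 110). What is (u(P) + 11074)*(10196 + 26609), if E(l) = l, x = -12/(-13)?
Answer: 5298963070/13 ≈ 4.0761e+8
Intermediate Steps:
P = I*√139 (P = √(-139) = I*√139 ≈ 11.79*I)
x = 12/13 (x = -12*(-1/13) = 12/13 ≈ 0.92308)
u(S) = 12/13
(u(P) + 11074)*(10196 + 26609) = (12/13 + 11074)*(10196 + 26609) = (143974/13)*36805 = 5298963070/13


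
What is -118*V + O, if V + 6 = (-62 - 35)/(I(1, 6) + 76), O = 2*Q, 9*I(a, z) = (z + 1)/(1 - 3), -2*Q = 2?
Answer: 1166894/1361 ≈ 857.38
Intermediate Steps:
Q = -1 (Q = -½*2 = -1)
I(a, z) = -1/18 - z/18 (I(a, z) = ((z + 1)/(1 - 3))/9 = ((1 + z)/(-2))/9 = ((1 + z)*(-½))/9 = (-½ - z/2)/9 = -1/18 - z/18)
O = -2 (O = 2*(-1) = -2)
V = -9912/1361 (V = -6 + (-62 - 35)/((-1/18 - 1/18*6) + 76) = -6 - 97/((-1/18 - ⅓) + 76) = -6 - 97/(-7/18 + 76) = -6 - 97/1361/18 = -6 - 97*18/1361 = -6 - 1746/1361 = -9912/1361 ≈ -7.2829)
-118*V + O = -118*(-9912/1361) - 2 = 1169616/1361 - 2 = 1166894/1361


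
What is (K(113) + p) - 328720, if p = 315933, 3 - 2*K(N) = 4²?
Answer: -25587/2 ≈ -12794.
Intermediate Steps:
K(N) = -13/2 (K(N) = 3/2 - ½*4² = 3/2 - ½*16 = 3/2 - 8 = -13/2)
(K(113) + p) - 328720 = (-13/2 + 315933) - 328720 = 631853/2 - 328720 = -25587/2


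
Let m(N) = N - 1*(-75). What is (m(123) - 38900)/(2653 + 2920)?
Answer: -38702/5573 ≈ -6.9446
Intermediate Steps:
m(N) = 75 + N (m(N) = N + 75 = 75 + N)
(m(123) - 38900)/(2653 + 2920) = ((75 + 123) - 38900)/(2653 + 2920) = (198 - 38900)/5573 = -38702*1/5573 = -38702/5573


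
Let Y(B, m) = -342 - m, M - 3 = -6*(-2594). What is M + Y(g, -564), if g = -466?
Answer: 15789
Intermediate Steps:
M = 15567 (M = 3 - 6*(-2594) = 3 + 15564 = 15567)
M + Y(g, -564) = 15567 + (-342 - 1*(-564)) = 15567 + (-342 + 564) = 15567 + 222 = 15789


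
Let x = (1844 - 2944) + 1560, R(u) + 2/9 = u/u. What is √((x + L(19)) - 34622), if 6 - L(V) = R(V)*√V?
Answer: √(-307404 - 7*√19)/3 ≈ 184.82*I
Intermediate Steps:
R(u) = 7/9 (R(u) = -2/9 + u/u = -2/9 + 1 = 7/9)
L(V) = 6 - 7*√V/9
x = 460 (x = -1100 + 1560 = 460)
√((x + L(19)) - 34622) = √((460 + (6 - 7*√19/9)) - 34622) = √((466 - 7*√19/9) - 34622) = √(-34156 - 7*√19/9)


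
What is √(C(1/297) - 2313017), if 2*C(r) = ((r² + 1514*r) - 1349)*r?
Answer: I*√1999689367116606/29403 ≈ 1520.9*I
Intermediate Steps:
C(r) = r*(-1349 + r² + 1514*r)/2 (C(r) = (((r² + 1514*r) - 1349)*r)/2 = ((-1349 + r² + 1514*r)*r)/2 = (r*(-1349 + r² + 1514*r))/2 = r*(-1349 + r² + 1514*r)/2)
√(C(1/297) - 2313017) = √((½)*(-1349 + (1/297)² + 1514/297)/297 - 2313017) = √((½)*(1/297)*(-1349 + (1/297)² + 1514*(1/297)) - 2313017) = √((½)*(1/297)*(-1349 + 1/88209 + 1514/297) - 2313017) = √((½)*(1/297)*(-118544282/88209) - 2313017) = √(-59272141/26198073 - 2313017) = √(-60596647488382/26198073) = I*√1999689367116606/29403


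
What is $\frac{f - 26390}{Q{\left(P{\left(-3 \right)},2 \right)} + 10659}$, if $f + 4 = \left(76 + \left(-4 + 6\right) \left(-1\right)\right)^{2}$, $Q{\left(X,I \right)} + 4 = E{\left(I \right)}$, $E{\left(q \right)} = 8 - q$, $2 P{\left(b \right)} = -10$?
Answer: $- \frac{20918}{10661} \approx -1.9621$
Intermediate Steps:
$P{\left(b \right)} = -5$ ($P{\left(b \right)} = \frac{1}{2} \left(-10\right) = -5$)
$Q{\left(X,I \right)} = 4 - I$ ($Q{\left(X,I \right)} = -4 - \left(-8 + I\right) = 4 - I$)
$f = 5472$ ($f = -4 + \left(76 + \left(-4 + 6\right) \left(-1\right)\right)^{2} = -4 + \left(76 + 2 \left(-1\right)\right)^{2} = -4 + \left(76 - 2\right)^{2} = -4 + 74^{2} = -4 + 5476 = 5472$)
$\frac{f - 26390}{Q{\left(P{\left(-3 \right)},2 \right)} + 10659} = \frac{5472 - 26390}{\left(4 - 2\right) + 10659} = - \frac{20918}{\left(4 - 2\right) + 10659} = - \frac{20918}{2 + 10659} = - \frac{20918}{10661}$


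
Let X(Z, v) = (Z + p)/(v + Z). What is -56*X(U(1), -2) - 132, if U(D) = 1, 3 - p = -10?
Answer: 652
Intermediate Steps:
p = 13 (p = 3 - 1*(-10) = 3 + 10 = 13)
X(Z, v) = (13 + Z)/(Z + v) (X(Z, v) = (Z + 13)/(v + Z) = (13 + Z)/(Z + v))
-56*X(U(1), -2) - 132 = -56*(13 + 1)/(1 - 2) - 132 = -56*14/(-1) - 132 = -(-56)*14 - 132 = -56*(-14) - 132 = 784 - 132 = 652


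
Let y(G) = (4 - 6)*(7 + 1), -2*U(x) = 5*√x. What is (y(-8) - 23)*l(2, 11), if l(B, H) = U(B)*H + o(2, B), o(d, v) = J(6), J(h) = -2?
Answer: 78 + 2145*√2/2 ≈ 1594.7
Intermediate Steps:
U(x) = -5*√x/2
o(d, v) = -2
l(B, H) = -2 - 5*H*√B/2 (l(B, H) = (-5*√B/2)*H - 2 = -5*H*√B/2 - 2 = -2 - 5*H*√B/2)
y(G) = -16 (y(G) = -2*8 = -16)
(y(-8) - 23)*l(2, 11) = (-16 - 23)*(-2 - 5/2*11*√2) = -39*(-2 - 55*√2/2) = 78 + 2145*√2/2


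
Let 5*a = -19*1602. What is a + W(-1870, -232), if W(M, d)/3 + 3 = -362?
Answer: -35913/5 ≈ -7182.6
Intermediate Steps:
W(M, d) = -1095 (W(M, d) = -9 + 3*(-362) = -9 - 1086 = -1095)
a = -30438/5 (a = (-19*1602)/5 = (⅕)*(-30438) = -30438/5 ≈ -6087.6)
a + W(-1870, -232) = -30438/5 - 1095 = -35913/5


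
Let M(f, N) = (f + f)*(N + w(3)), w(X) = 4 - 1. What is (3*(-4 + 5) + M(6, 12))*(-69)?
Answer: -12627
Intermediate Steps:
w(X) = 3
M(f, N) = 2*f*(3 + N) (M(f, N) = (f + f)*(N + 3) = (2*f)*(3 + N) = 2*f*(3 + N))
(3*(-4 + 5) + M(6, 12))*(-69) = (3*(-4 + 5) + 2*6*(3 + 12))*(-69) = (3*1 + 2*6*15)*(-69) = (3 + 180)*(-69) = 183*(-69) = -12627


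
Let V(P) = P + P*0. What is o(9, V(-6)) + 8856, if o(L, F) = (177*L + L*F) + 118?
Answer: 10513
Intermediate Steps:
V(P) = P (V(P) = P + 0 = P)
o(L, F) = 118 + 177*L + F*L (o(L, F) = (177*L + F*L) + 118 = 118 + 177*L + F*L)
o(9, V(-6)) + 8856 = (118 + 177*9 - 6*9) + 8856 = (118 + 1593 - 54) + 8856 = 1657 + 8856 = 10513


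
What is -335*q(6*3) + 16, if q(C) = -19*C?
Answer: 114586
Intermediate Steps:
-335*q(6*3) + 16 = -(-6365)*6*3 + 16 = -(-6365)*18 + 16 = -335*(-342) + 16 = 114570 + 16 = 114586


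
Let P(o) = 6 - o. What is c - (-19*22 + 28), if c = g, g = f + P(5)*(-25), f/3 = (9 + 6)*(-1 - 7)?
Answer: 5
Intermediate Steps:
f = -360 (f = 3*((9 + 6)*(-1 - 7)) = 3*(15*(-8)) = 3*(-120) = -360)
g = -385 (g = -360 + (6 - 1*5)*(-25) = -360 + (6 - 5)*(-25) = -360 + 1*(-25) = -360 - 25 = -385)
c = -385
c - (-19*22 + 28) = -385 - (-19*22 + 28) = -385 - (-418 + 28) = -385 - 1*(-390) = -385 + 390 = 5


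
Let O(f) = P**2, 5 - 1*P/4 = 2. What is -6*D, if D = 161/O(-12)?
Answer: -161/24 ≈ -6.7083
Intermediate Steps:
P = 12 (P = 20 - 4*2 = 20 - 8 = 12)
O(f) = 144 (O(f) = 12**2 = 144)
D = 161/144 ≈ 1.1181
-6*D = -6*161/144 = -161/24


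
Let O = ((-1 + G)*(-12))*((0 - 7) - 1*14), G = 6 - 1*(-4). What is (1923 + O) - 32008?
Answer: -27817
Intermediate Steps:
G = 10 (G = 6 + 4 = 10)
O = 2268 (O = ((-1 + 10)*(-12))*((0 - 7) - 1*14) = (9*(-12))*(-7 - 14) = -108*(-21) = 2268)
(1923 + O) - 32008 = (1923 + 2268) - 32008 = 4191 - 32008 = -27817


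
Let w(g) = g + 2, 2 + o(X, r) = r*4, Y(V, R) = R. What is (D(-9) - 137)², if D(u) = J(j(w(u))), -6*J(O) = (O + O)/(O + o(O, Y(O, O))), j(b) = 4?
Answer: 13697401/729 ≈ 18789.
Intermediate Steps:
o(X, r) = -2 + 4*r (o(X, r) = -2 + r*4 = -2 + 4*r)
w(g) = 2 + g
J(O) = -O/(3*(-2 + 5*O)) (J(O) = -(O + O)/(6*(O + (-2 + 4*O))) = -2*O/(6*(-2 + 5*O)) = -O/(3*(-2 + 5*O)))
D(u) = -2/27 (D(u) = -1*4/(-6 + 15*4) = -1*4/(-6 + 60) = -1*4/54 = -1*4*1/54 = -2/27)
(D(-9) - 137)² = (-2/27 - 137)² = (-3701/27)² = 13697401/729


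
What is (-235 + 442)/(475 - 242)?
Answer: 207/233 ≈ 0.88841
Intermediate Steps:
(-235 + 442)/(475 - 242) = 207/233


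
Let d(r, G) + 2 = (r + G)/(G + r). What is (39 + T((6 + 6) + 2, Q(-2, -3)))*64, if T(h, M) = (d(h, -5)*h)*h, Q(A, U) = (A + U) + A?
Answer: -10048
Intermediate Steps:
Q(A, U) = U + 2*A
d(r, G) = -1 (d(r, G) = -2 + (r + G)/(G + r) = -2 + (G + r)/(G + r) = -2 + 1 = -1)
T(h, M) = -h² (T(h, M) = (-h)*h = -h²)
(39 + T((6 + 6) + 2, Q(-2, -3)))*64 = (39 - ((6 + 6) + 2)²)*64 = (39 - (12 + 2)²)*64 = (39 - 1*14²)*64 = (39 - 1*196)*64 = (39 - 196)*64 = -157*64 = -10048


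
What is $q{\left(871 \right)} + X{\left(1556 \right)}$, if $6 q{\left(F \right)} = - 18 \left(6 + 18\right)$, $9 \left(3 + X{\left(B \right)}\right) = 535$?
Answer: $- \frac{140}{9} \approx -15.556$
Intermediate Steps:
$X{\left(B \right)} = \frac{508}{9}$ ($X{\left(B \right)} = -3 + \frac{1}{9} \cdot 535 = -3 + \frac{535}{9} = \frac{508}{9}$)
$q{\left(F \right)} = -72$ ($q{\left(F \right)} = \frac{\left(-18\right) \left(6 + 18\right)}{6} = \frac{\left(-18\right) 24}{6} = \frac{1}{6} \left(-432\right) = -72$)
$q{\left(871 \right)} + X{\left(1556 \right)} = -72 + \frac{508}{9} = - \frac{140}{9}$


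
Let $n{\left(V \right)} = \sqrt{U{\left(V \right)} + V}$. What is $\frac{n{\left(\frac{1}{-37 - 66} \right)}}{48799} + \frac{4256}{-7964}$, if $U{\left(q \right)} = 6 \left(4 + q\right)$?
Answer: $- \frac{1064}{1991} + \frac{\sqrt{253895}}{5026297} \approx -0.5343$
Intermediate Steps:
$U{\left(q \right)} = 24 + 6 q$
$n{\left(V \right)} = \sqrt{24 + 7 V}$ ($n{\left(V \right)} = \sqrt{\left(24 + 6 V\right) + V} = \sqrt{24 + 7 V}$)
$\frac{n{\left(\frac{1}{-37 - 66} \right)}}{48799} + \frac{4256}{-7964} = \frac{\sqrt{24 + \frac{7}{-37 - 66}}}{48799} + \frac{4256}{-7964} = \sqrt{24 + \frac{7}{-103}} \cdot \frac{1}{48799} + 4256 \left(- \frac{1}{7964}\right) = \sqrt{24 + 7 \left(- \frac{1}{103}\right)} \frac{1}{48799} - \frac{1064}{1991} = \sqrt{24 - \frac{7}{103}} \cdot \frac{1}{48799} - \frac{1064}{1991} = \sqrt{\frac{2465}{103}} \cdot \frac{1}{48799} - \frac{1064}{1991} = \frac{\sqrt{253895}}{103} \cdot \frac{1}{48799} - \frac{1064}{1991} = \frac{\sqrt{253895}}{5026297} - \frac{1064}{1991} = - \frac{1064}{1991} + \frac{\sqrt{253895}}{5026297}$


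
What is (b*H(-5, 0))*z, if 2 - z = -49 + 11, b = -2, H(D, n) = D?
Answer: 400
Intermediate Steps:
z = 40 (z = 2 - (-49 + 11) = 2 - 1*(-38) = 2 + 38 = 40)
(b*H(-5, 0))*z = -2*(-5)*40 = 10*40 = 400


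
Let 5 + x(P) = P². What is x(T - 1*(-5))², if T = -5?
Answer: 25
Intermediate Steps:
x(P) = -5 + P²
x(T - 1*(-5))² = (-5 + (-5 - 1*(-5))²)² = (-5 + (-5 + 5)²)² = (-5 + 0²)² = (-5 + 0)² = (-5)² = 25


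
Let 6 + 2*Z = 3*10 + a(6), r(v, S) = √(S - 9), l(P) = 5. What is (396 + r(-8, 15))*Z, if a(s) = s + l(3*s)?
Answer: 6930 + 35*√6/2 ≈ 6972.9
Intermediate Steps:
a(s) = 5 + s (a(s) = s + 5 = 5 + s)
r(v, S) = √(-9 + S)
Z = 35/2 (Z = -3 + (3*10 + (5 + 6))/2 = -3 + (30 + 11)/2 = -3 + (½)*41 = -3 + 41/2 = 35/2 ≈ 17.500)
(396 + r(-8, 15))*Z = (396 + √(-9 + 15))*(35/2) = (396 + √6)*(35/2) = 6930 + 35*√6/2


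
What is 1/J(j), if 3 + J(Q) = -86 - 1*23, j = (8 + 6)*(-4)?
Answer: -1/112 ≈ -0.0089286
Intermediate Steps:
j = -56 (j = 14*(-4) = -56)
J(Q) = -112 (J(Q) = -3 + (-86 - 1*23) = -3 + (-86 - 23) = -3 - 109 = -112)
1/J(j) = 1/(-112) = -1/112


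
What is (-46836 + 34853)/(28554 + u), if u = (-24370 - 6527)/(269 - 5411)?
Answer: -20538862/48951855 ≈ -0.41957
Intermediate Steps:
u = 10299/1714 (u = -30897/(-5142) = -30897*(-1/5142) = 10299/1714 ≈ 6.0088)
(-46836 + 34853)/(28554 + u) = (-46836 + 34853)/(28554 + 10299/1714) = -11983/48951855/1714 = -11983*1714/48951855 = -20538862/48951855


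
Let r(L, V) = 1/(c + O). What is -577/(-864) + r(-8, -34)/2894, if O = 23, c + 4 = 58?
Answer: 64289195/96266016 ≈ 0.66783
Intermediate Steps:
c = 54 (c = -4 + 58 = 54)
r(L, V) = 1/77 (r(L, V) = 1/(54 + 23) = 1/77)
-577/(-864) + r(-8, -34)/2894 = -577/(-864) + (1/77)/2894 = -577*(-1/864) + (1/77)*(1/2894) = 577/864 + 1/222838 = 64289195/96266016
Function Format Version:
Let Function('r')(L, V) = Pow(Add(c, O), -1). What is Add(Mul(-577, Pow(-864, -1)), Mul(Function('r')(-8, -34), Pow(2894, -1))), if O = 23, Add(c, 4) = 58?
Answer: Rational(64289195, 96266016) ≈ 0.66783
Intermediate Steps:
c = 54 (c = Add(-4, 58) = 54)
Function('r')(L, V) = Rational(1, 77) (Function('r')(L, V) = Pow(Add(54, 23), -1) = Pow(77, -1) = Rational(1, 77))
Add(Mul(-577, Pow(-864, -1)), Mul(Function('r')(-8, -34), Pow(2894, -1))) = Add(Mul(-577, Pow(-864, -1)), Mul(Rational(1, 77), Pow(2894, -1))) = Add(Mul(-577, Rational(-1, 864)), Mul(Rational(1, 77), Rational(1, 2894))) = Add(Rational(577, 864), Rational(1, 222838)) = Rational(64289195, 96266016)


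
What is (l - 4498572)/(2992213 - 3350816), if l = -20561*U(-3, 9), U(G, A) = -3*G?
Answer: 4683621/358603 ≈ 13.061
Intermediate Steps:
l = -185049 (l = -(-61683)*(-3) = -20561*9 = -185049)
(l - 4498572)/(2992213 - 3350816) = (-185049 - 4498572)/(2992213 - 3350816) = -4683621/(-358603) = -4683621*(-1/358603) = 4683621/358603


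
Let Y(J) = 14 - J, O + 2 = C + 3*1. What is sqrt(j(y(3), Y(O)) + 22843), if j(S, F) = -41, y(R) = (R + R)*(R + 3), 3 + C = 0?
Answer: sqrt(22802) ≈ 151.00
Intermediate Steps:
C = -3 (C = -3 + 0 = -3)
y(R) = 2*R*(3 + R) (y(R) = (2*R)*(3 + R) = 2*R*(3 + R))
O = -2 (O = -2 + (-3 + 3*1) = -2 + (-3 + 3) = -2 + 0 = -2)
sqrt(j(y(3), Y(O)) + 22843) = sqrt(-41 + 22843) = sqrt(22802)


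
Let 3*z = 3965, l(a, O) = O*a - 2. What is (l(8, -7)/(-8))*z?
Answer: 114985/12 ≈ 9582.1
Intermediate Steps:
l(a, O) = -2 + O*a
z = 3965/3 (z = (1/3)*3965 = 3965/3 ≈ 1321.7)
(l(8, -7)/(-8))*z = ((-2 - 7*8)/(-8))*(3965/3) = ((-2 - 56)*(-1/8))*(3965/3) = -58*(-1/8)*(3965/3) = (29/4)*(3965/3) = 114985/12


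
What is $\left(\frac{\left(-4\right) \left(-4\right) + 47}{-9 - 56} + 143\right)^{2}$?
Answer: $\frac{85229824}{4225} \approx 20173.0$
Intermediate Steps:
$\left(\frac{\left(-4\right) \left(-4\right) + 47}{-9 - 56} + 143\right)^{2} = \left(\frac{16 + 47}{-65} + 143\right)^{2} = \left(63 \left(- \frac{1}{65}\right) + 143\right)^{2} = \left(- \frac{63}{65} + 143\right)^{2} = \left(\frac{9232}{65}\right)^{2} = \frac{85229824}{4225}$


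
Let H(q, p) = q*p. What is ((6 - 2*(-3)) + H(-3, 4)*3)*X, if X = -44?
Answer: 1056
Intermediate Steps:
H(q, p) = p*q
((6 - 2*(-3)) + H(-3, 4)*3)*X = ((6 - 2*(-3)) + (4*(-3))*3)*(-44) = ((6 + 6) - 12*3)*(-44) = (12 - 36)*(-44) = -24*(-44) = 1056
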